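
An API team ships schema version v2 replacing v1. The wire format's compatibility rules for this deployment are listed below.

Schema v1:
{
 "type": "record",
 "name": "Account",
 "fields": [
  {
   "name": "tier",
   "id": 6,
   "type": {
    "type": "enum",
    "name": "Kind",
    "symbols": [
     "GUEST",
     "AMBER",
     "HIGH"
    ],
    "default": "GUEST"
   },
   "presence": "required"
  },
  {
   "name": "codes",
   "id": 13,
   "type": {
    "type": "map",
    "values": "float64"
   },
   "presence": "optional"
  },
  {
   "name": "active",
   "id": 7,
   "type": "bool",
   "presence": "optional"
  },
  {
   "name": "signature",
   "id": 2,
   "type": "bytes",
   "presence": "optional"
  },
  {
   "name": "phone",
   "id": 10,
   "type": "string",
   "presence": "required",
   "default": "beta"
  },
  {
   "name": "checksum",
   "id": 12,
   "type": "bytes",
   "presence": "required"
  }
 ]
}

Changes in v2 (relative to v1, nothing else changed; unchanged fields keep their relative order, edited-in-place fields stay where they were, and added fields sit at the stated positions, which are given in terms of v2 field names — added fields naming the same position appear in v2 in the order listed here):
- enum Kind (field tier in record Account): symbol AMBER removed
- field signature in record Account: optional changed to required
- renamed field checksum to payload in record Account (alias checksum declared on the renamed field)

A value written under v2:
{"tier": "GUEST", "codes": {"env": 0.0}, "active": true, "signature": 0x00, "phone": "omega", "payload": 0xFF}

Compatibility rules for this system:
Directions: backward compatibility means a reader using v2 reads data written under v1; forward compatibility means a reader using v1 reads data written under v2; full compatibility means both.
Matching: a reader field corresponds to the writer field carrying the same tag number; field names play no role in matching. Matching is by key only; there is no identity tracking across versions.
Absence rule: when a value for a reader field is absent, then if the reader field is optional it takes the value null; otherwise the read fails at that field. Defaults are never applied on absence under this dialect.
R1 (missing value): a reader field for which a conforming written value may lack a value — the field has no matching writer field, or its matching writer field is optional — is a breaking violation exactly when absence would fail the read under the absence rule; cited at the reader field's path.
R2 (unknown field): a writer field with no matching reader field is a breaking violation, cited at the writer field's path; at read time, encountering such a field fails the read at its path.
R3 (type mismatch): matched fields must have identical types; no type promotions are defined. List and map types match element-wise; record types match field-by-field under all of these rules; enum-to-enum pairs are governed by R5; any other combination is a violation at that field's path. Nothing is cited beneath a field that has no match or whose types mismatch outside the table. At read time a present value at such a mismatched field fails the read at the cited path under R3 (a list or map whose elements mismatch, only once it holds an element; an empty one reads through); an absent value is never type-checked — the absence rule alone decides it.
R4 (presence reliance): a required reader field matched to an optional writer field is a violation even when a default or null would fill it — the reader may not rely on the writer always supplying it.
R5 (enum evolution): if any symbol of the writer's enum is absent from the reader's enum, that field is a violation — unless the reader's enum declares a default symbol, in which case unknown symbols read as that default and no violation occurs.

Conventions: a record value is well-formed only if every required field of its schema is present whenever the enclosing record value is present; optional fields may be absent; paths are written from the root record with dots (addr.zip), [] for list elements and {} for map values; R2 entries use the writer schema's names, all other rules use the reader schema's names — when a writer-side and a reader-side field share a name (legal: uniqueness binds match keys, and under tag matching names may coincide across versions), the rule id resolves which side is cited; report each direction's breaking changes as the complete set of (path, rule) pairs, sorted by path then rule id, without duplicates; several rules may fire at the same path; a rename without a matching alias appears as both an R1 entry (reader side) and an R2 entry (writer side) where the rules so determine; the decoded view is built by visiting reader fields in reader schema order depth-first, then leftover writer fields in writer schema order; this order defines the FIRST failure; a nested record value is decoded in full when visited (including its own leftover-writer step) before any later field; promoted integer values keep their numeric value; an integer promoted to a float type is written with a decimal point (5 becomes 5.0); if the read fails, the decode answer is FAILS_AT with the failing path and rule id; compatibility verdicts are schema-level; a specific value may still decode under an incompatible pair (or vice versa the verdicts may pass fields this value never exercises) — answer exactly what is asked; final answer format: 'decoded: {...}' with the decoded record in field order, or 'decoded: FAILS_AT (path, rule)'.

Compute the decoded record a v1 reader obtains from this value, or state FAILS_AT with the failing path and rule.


decoded: {"tier": "GUEST", "codes": {"env": 0.0}, "active": true, "signature": 0x00, "phone": "omega", "checksum": 0xFF}

the writer's type comes first in each Account pair
decode walk for Account under reader schema v1:
  tier := "GUEST"
  codes := {"env": 0.0}
  active := true
  signature := 0x00
  phone := "omega"
  checksum := 0xFF (from writer payload)
  => decoded: {"tier": "GUEST", "codes": {"env": 0.0}, "active": true, "signature": 0x00, "phone": "omega", "checksum": 0xFF}
the other Account changes do not affect what is asked:
  enum Kind (field tier in record Account): symbol AMBER removed -> fires no rule on Account under this dialect and leaves the result unchanged
  field signature in record Account: optional changed to required -> a verdict-level change on Account — the shown value reads the same
  renamed field checksum to payload in record Account (alias checksum declared on the renamed field) -> fires no rule on Account under this dialect and leaves the result unchanged


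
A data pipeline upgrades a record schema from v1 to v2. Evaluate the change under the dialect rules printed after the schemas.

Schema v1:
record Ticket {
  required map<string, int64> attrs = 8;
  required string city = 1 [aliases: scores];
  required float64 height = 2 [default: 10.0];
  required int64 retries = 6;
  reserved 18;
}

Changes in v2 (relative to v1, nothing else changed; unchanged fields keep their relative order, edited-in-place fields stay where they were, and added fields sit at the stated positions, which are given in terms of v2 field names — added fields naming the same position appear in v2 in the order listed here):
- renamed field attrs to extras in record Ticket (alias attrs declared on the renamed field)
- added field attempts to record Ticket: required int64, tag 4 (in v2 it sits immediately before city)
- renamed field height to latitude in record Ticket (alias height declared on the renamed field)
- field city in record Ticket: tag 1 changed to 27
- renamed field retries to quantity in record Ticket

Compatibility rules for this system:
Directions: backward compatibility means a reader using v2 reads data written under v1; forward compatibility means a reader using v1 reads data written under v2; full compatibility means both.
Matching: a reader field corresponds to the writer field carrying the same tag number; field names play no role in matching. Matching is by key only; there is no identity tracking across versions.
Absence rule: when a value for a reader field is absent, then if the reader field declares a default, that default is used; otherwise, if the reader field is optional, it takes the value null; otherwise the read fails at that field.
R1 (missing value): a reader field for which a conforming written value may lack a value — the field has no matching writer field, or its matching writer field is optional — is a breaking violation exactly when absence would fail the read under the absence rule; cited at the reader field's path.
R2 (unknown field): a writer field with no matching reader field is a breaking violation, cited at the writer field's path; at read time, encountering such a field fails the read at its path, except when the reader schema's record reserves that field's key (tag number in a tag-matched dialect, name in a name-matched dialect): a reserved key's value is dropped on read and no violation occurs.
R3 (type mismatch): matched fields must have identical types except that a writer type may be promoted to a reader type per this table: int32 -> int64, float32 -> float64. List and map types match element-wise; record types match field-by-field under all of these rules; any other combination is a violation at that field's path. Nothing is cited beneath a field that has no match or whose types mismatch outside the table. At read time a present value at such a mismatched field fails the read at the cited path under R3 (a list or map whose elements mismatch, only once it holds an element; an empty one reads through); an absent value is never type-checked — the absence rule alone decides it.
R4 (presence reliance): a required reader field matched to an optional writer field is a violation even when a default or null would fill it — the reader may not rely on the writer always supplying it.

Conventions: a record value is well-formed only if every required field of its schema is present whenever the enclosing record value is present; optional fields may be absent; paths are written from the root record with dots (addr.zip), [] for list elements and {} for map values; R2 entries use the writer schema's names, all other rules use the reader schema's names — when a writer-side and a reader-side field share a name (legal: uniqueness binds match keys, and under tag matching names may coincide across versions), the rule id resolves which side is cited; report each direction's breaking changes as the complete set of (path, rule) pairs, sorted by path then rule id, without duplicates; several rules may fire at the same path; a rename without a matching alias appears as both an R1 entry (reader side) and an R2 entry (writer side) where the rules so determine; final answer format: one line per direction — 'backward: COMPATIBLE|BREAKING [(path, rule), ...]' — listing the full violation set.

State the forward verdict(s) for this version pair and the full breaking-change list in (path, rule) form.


forward: BREAKING [(attempts, R2), (city, R1), (city, R2)]

in Ticket below, arrows point writer -> reader
forward on Ticket — v1 reading data written by v2:
  writer required, map<string, int64> -> map<string, int64>: reader attrs maps from writer extras
  city: no writer match
  writer required, float64 -> float64: reader height maps from writer latitude
  writer required, int64 -> int64: reader retries maps from writer quantity
  attempts (writer side), unknown to reader
  city (writer side), unknown to reader
  R2 fires at attempts
  R1 fires at city
  R2 fires at city
  forward on Ticket therefore BREAKING (3)
checking off the Ticket differences that do not matter here:
  renamed field attrs to extras in record Ticket (alias attrs declared on the renamed field) -> triggers nothing under Ticket's printed rules — same verdict
  renamed field height to latitude in record Ticket (alias height declared on the renamed field) -> triggers nothing under Ticket's printed rules — same verdict
  renamed field retries to quantity in record Ticket -> triggers nothing under Ticket's printed rules — same verdict


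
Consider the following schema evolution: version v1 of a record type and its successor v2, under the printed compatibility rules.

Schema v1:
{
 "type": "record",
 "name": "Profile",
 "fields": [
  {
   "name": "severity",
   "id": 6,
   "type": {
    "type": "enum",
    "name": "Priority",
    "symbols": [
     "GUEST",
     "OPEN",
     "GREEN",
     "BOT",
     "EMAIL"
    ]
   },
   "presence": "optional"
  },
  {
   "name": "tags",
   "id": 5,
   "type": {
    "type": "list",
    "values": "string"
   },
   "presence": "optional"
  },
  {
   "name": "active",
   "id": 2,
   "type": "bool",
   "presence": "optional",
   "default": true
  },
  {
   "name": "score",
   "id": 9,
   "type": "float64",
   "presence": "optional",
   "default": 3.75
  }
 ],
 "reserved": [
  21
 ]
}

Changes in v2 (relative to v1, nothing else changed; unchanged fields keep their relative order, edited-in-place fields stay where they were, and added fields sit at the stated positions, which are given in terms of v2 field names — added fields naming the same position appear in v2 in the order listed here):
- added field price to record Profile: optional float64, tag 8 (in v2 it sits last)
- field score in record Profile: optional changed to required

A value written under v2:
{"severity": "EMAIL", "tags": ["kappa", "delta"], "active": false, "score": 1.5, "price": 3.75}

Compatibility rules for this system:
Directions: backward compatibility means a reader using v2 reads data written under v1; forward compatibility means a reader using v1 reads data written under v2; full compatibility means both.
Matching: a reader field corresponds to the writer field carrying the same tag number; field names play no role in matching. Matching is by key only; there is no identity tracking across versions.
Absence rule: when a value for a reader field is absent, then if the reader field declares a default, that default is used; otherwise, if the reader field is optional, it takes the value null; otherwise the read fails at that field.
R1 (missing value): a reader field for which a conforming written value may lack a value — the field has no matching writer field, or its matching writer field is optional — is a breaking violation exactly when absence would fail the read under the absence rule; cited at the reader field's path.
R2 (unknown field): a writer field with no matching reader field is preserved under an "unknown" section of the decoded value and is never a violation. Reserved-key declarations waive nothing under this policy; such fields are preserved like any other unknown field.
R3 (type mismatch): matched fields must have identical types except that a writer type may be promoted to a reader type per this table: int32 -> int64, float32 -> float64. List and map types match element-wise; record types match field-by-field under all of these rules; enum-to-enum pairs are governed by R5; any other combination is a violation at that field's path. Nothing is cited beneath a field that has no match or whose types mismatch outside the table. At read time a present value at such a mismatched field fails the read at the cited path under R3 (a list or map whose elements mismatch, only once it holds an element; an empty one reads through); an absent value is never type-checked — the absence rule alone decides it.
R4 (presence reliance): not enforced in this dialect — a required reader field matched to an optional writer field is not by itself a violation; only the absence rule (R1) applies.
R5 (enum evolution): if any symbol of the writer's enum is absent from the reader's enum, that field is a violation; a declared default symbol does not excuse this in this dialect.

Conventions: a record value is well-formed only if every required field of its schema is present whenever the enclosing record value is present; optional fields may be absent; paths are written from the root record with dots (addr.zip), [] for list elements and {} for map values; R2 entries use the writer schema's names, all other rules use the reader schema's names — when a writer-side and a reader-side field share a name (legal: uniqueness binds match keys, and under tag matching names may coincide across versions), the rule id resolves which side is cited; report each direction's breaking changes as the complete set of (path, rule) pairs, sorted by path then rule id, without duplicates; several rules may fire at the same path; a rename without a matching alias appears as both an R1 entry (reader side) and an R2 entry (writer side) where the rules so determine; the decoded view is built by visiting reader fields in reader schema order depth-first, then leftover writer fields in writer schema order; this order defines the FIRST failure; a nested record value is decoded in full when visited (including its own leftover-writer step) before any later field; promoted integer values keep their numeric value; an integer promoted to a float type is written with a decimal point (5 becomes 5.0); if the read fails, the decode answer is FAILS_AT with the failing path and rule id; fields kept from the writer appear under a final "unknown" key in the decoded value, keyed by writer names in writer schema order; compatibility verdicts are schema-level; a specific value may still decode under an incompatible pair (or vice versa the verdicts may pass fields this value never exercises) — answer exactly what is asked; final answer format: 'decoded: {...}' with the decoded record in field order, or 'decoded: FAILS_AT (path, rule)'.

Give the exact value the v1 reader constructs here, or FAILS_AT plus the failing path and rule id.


decoded: {"severity": "EMAIL", "tags": ["kappa", "delta"], "active": false, "score": 1.5, "unknown": {"price": 3.75}}

each type pair in Profile: writer, then reader
decode walk for Profile under reader schema v1:
  severity := "EMAIL"
  tags := ["kappa", "delta"]
  active := false
  score := 1.5
  writer price: kept under "unknown"
  => decoded: {"severity": "EMAIL", "tags": ["kappa", "delta"], "active": false, "score": 1.5, "unknown": {"price": 3.75}}
the rest of the Profile diff is inert for this question:
  field score in record Profile: optional changed to required -> fires no rule on Profile under this dialect and leaves the result unchanged


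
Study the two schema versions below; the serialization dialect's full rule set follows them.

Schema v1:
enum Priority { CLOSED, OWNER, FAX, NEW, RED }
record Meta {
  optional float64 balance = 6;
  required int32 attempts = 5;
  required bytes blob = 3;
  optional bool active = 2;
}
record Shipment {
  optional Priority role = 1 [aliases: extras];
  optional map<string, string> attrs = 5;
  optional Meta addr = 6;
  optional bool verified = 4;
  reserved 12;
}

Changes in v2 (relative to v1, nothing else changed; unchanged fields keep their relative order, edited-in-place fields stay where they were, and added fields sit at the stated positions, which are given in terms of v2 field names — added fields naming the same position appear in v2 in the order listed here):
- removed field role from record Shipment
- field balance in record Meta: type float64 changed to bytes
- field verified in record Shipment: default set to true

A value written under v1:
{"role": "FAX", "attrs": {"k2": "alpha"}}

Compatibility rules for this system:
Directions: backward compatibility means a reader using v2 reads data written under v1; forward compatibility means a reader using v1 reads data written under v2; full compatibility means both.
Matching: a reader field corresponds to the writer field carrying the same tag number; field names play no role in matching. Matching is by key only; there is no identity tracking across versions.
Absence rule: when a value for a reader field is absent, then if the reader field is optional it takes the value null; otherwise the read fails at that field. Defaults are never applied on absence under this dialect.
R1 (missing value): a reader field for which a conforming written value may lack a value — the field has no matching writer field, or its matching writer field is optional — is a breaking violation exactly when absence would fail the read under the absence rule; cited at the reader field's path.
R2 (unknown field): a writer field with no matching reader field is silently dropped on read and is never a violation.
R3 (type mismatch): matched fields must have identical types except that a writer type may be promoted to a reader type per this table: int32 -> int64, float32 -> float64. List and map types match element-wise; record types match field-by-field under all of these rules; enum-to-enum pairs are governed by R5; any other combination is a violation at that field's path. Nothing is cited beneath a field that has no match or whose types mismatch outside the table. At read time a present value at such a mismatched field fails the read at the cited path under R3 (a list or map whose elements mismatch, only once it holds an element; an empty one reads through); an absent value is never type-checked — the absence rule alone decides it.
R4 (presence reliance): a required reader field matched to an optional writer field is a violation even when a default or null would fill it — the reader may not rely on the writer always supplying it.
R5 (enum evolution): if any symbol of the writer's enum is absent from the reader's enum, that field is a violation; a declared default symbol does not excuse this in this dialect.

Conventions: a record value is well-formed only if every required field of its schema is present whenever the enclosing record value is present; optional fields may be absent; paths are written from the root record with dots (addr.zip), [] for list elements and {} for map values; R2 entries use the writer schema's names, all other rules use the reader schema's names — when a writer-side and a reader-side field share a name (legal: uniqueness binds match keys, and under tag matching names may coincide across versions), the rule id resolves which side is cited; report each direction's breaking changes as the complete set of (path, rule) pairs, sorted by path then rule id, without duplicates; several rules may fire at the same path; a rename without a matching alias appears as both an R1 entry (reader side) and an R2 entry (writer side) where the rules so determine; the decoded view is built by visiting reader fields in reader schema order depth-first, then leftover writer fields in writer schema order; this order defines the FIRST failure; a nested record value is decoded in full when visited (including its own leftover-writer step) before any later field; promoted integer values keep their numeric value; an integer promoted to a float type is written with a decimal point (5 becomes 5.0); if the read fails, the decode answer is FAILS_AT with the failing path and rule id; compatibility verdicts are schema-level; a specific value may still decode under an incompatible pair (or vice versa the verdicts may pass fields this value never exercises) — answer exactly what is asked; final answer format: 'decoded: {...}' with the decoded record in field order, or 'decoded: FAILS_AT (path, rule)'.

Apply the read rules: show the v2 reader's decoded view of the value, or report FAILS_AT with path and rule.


in Shipment below, arrows point writer -> reader
decode (reader v2):
  attrs := {"k2": "alpha"}
  addr := null (not supplied -> null)
  verified := null (not supplied -> null)
  writer role: unmatched, discarded
  => decoded: {"attrs": {"k2": "alpha"}, "addr": null, "verified": null}
the rest of the Shipment diff is inert for this question:
  field balance in record Meta: type float64 changed to bytes -> affects the rule determinations only; this particular Shipment value decodes identically
  field verified in record Shipment: default set to true -> fires no rule on Shipment under this dialect and leaves the result unchanged

decoded: {"attrs": {"k2": "alpha"}, "addr": null, "verified": null}


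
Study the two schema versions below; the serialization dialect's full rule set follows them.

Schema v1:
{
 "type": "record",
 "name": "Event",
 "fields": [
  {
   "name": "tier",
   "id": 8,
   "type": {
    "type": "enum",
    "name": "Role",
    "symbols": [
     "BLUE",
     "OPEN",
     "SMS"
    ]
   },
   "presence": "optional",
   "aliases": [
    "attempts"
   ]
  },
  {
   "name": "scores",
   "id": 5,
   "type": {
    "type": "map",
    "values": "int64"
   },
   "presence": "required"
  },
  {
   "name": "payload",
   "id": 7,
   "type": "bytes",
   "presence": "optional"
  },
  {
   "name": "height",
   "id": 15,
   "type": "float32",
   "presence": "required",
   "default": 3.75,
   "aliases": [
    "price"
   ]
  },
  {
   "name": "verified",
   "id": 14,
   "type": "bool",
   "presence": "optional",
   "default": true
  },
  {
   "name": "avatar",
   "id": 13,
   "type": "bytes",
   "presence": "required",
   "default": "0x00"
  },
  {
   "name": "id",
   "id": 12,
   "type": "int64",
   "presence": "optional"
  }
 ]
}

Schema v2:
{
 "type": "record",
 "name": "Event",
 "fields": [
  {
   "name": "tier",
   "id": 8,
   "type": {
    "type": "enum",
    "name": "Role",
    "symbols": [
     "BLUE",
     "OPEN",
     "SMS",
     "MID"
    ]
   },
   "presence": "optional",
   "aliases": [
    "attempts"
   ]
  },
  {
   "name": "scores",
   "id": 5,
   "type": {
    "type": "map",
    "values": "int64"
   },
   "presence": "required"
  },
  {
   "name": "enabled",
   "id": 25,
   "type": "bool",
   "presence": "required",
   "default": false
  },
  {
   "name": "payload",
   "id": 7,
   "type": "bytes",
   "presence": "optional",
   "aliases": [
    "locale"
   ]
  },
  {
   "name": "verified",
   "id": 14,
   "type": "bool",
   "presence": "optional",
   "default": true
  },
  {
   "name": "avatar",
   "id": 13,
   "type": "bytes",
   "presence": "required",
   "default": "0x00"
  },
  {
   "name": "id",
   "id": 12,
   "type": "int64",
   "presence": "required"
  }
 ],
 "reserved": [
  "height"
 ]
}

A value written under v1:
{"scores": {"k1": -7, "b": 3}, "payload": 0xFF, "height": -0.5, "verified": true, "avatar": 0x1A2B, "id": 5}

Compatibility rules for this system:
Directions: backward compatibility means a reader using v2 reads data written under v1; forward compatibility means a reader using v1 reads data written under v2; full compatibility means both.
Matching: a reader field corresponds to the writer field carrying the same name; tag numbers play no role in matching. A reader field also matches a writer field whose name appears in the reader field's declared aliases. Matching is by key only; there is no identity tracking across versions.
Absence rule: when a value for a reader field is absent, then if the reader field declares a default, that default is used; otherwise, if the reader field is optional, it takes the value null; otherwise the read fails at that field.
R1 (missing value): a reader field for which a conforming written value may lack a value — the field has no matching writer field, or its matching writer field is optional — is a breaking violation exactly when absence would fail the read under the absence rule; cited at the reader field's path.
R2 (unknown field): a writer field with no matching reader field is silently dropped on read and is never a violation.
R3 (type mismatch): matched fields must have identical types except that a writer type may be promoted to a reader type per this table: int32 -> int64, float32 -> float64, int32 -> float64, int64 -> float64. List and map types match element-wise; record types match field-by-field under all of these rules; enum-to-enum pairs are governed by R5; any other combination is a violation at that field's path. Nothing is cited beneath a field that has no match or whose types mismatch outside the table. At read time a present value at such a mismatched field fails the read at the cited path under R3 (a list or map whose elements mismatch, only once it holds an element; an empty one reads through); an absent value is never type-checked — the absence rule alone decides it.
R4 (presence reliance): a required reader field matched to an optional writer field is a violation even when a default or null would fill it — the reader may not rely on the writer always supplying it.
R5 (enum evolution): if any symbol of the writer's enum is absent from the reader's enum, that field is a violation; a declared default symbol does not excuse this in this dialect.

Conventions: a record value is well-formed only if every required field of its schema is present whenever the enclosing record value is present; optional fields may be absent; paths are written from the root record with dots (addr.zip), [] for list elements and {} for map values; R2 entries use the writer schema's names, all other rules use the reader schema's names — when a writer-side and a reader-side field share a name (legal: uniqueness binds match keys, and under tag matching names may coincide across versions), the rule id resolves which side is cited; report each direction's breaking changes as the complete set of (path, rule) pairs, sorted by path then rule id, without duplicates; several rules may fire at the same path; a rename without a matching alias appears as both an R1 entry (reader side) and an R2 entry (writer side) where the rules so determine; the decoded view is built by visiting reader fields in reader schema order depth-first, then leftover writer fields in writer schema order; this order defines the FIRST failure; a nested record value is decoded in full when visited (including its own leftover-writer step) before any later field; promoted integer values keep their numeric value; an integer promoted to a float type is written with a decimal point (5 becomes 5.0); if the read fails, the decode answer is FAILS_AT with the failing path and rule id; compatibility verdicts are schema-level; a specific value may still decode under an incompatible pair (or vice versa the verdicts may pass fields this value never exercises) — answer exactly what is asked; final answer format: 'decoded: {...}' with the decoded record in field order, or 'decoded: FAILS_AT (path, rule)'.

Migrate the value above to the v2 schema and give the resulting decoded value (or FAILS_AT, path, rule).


decoded: {"tier": null, "scores": {"k1": -7, "b": 3}, "enabled": false, "payload": 0xFF, "verified": true, "avatar": 0x1A2B, "id": 5}

each type pair in Event: writer, then reader
decode walk for Event under reader schema v2:
  tier := null (absent, optional -> null)
  scores := {"k1": -7, "b": 3}
  enabled := false (absent -> default)
  payload := 0xFF
  verified := true
  avatar := 0x1A2B
  id := 5
  writer height: unknown -> dropped
  => decoded: {"tier": null, "scores": {"k1": -7, "b": 3}, "enabled": false, "payload": 0xFF, "verified": true, "avatar": 0x1A2B, "id": 5}
ruling out the remaining Event differences:
  enum Role (field tier in record Event): symbol MID added -> affects the rule determinations only; this particular Event value decodes identically
  field id in record Event: optional changed to required -> affects the rule determinations only; this particular Event value decodes identically


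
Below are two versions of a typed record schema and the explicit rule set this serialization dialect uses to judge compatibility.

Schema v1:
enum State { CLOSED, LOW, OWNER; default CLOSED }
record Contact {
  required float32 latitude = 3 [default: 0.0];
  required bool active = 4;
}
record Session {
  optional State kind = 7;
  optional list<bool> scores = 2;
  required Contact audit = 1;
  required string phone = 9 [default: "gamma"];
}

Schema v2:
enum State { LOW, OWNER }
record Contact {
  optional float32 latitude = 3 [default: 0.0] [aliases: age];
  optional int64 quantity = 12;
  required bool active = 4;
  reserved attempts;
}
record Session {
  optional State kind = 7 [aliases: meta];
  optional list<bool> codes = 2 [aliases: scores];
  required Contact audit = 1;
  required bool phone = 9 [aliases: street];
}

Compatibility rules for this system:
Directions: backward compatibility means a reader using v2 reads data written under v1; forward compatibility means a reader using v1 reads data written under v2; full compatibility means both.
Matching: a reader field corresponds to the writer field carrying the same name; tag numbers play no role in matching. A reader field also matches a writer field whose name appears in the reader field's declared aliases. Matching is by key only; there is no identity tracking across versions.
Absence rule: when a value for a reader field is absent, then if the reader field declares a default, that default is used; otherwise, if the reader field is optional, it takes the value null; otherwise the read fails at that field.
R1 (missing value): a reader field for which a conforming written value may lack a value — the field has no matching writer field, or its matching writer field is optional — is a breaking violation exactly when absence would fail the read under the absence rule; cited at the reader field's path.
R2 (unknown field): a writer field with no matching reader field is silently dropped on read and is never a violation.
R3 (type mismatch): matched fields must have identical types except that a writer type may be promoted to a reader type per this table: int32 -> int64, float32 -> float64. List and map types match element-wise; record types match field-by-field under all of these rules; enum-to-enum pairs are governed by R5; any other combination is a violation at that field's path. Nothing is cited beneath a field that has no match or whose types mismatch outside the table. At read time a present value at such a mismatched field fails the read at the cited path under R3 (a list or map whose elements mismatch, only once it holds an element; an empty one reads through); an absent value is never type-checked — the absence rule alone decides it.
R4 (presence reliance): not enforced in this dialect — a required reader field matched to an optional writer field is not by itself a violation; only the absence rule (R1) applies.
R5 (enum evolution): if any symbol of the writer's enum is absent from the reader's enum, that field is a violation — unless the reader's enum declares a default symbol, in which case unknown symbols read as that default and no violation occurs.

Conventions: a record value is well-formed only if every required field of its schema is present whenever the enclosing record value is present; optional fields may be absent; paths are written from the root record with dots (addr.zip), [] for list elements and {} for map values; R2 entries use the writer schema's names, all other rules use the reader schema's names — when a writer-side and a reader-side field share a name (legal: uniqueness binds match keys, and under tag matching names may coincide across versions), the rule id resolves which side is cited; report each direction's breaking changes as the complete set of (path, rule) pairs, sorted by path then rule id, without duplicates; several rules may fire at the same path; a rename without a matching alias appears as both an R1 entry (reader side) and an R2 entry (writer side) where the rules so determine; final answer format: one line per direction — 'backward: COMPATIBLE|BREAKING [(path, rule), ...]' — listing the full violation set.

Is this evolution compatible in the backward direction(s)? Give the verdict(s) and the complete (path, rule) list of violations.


in Session below, arrows point writer -> reader
backward analysis of Session with v2 as reader and v1 as writer:
  kind: State -> State, writer optional; from kind
  codes: list<bool> -> list<bool>, writer optional; from scores
  audit: Contact -> Contact, writer required; from audit
  phone: string -> bool, writer required; from phone
  audit.latitude: float32 -> float32, writer required; from audit.latitude
  audit.quantity: no writer-side match
  audit.active: bool -> bool, writer required; from audit.active
  rule R5 violated at kind
  rule R3 violated at phone
  => backward: BREAKING (2)
checking off the Session differences that do not matter here:
  field latitude in record Contact: required changed to optional -> no rule fires on it in Session's dialect; the asked verdict holds
  renamed field scores to codes in record Session (alias scores declared on the renamed field) -> no rule fires on it in Session's dialect; the asked verdict holds
  added field quantity to record Contact: optional int64, tag 12 (in v2 it sits immediately before active) -> no rule fires on it in Session's dialect; the asked verdict holds

backward: BREAKING [(kind, R5), (phone, R3)]


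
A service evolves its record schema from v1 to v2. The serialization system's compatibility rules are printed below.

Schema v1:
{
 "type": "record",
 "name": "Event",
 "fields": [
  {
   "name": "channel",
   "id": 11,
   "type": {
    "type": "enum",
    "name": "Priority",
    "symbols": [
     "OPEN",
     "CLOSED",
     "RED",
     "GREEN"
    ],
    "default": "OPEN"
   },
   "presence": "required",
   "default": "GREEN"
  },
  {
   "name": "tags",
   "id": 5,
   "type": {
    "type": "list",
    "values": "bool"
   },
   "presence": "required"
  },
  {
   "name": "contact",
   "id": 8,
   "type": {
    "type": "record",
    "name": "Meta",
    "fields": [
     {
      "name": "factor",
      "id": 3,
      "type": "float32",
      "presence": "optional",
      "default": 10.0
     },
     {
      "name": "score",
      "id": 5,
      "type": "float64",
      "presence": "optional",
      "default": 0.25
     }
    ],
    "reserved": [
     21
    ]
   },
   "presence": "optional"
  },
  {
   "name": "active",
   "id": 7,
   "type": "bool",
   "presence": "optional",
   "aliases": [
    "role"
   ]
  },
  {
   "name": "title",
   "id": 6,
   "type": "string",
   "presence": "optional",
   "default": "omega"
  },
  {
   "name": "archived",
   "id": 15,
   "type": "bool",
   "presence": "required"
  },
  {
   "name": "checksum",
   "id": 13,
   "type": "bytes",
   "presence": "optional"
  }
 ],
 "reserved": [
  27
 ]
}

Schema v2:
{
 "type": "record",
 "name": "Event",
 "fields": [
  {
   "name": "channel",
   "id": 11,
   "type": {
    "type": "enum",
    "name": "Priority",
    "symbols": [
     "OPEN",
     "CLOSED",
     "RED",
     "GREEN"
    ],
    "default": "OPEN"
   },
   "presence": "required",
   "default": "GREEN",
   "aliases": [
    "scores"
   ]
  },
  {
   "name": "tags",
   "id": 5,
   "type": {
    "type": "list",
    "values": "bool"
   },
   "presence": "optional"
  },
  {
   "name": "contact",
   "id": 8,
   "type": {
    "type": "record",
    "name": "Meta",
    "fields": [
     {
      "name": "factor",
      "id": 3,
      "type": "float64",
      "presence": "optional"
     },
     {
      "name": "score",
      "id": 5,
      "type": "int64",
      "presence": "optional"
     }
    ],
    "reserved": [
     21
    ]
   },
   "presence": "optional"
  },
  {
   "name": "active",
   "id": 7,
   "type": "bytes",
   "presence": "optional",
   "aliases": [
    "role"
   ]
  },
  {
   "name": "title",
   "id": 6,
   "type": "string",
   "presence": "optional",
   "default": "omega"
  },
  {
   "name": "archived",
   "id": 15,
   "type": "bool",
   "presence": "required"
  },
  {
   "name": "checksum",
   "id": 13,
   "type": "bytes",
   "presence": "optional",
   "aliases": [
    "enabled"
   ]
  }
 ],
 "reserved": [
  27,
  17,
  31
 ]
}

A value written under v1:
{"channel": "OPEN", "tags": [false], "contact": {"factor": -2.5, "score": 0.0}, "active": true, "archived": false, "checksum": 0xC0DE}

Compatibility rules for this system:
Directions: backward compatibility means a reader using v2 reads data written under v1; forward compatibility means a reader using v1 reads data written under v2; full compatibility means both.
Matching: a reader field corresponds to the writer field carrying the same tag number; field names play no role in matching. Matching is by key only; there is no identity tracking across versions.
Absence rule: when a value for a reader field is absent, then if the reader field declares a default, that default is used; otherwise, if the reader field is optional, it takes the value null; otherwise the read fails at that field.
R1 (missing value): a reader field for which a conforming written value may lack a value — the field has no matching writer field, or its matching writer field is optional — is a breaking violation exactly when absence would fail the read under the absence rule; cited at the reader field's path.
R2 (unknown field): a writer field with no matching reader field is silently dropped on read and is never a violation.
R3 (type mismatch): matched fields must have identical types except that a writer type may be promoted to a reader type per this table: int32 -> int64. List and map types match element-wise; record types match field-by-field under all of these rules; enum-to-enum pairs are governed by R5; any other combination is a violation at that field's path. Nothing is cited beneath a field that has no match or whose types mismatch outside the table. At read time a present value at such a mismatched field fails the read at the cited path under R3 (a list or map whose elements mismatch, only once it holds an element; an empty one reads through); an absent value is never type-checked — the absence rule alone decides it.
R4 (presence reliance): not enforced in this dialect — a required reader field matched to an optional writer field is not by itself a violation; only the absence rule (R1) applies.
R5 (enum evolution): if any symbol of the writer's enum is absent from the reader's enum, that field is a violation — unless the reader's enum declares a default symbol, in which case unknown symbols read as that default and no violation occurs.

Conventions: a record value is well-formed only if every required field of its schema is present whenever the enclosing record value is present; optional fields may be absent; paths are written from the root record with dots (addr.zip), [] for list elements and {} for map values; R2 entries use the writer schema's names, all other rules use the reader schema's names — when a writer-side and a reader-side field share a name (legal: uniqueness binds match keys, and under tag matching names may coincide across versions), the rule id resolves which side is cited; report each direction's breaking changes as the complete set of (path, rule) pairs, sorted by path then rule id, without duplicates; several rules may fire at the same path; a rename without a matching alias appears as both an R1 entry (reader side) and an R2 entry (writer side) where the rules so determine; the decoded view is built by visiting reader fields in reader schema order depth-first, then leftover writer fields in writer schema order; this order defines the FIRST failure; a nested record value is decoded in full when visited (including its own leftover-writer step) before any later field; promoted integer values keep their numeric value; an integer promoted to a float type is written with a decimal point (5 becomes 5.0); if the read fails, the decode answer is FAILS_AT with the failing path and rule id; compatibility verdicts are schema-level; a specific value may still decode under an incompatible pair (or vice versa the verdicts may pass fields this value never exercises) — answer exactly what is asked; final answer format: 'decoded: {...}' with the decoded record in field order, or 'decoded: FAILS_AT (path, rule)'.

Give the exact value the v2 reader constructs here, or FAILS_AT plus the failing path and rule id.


decoded: FAILS_AT (contact.factor, R3)

arrows below run writer -> reader for Event
migrating the Event value to v2:
  channel := "OPEN"
  tags := [false]
  read fails at contact.factor under R3
  => FAILS_AT (contact.factor, R3)
remaining Event differences; none change what is asked:
  field tags in record Event: required changed to optional -> schema-level compatibility only; this Event value's decode is unchanged
  field active in record Event: type bool changed to bytes -> schema-level compatibility only; this Event value's decode is unchanged
  field score in record Meta: type float64 changed to int64 (its default is dropped) -> schema-level compatibility only; this Event value's decode is unchanged
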